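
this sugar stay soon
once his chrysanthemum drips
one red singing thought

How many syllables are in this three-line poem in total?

Line 1: this (1), sugar (2), stay (1), soon (1) → 5
Line 2: once (1), his (1), chrysanthemum (4), drips (1) → 7
Line 3: one (1), red (1), singing (2), thought (1) → 5
Total: 5 + 7 + 5 = 17

17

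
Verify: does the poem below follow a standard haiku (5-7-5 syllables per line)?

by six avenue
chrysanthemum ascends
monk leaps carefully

Line 1: by (1), six (1), avenue (3) → 5 ✓
Line 2: chrysanthemum (4), ascends (2) → 6 (expected 7)
Line 3: monk (1), leaps (1), carefully (3) → 5 ✓

No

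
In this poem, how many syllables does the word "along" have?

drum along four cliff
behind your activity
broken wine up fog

2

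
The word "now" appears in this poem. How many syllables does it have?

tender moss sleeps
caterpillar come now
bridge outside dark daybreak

1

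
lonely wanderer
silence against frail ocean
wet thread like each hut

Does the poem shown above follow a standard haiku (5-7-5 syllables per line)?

Yes

Line 1: lonely (2), wanderer (3) → 5 ✓
Line 2: silence (2), against (2), frail (1), ocean (2) → 7 ✓
Line 3: wet (1), thread (1), like (1), each (1), hut (1) → 5 ✓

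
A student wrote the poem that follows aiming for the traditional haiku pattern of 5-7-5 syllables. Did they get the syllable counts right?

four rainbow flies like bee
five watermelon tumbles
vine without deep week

Line 1: "four rainbow flies like bee": 1+2+1+1+1 = 6 (expected 5)
Line 2: "five watermelon tumbles": 1+4+2 = 7 ✓
Line 3: "vine without deep week": 1+2+1+1 = 5 ✓

No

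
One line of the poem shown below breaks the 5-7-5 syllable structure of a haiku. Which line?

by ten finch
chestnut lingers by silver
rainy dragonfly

Line 1: by (1), ten (1), finch (1) → 3 (expected 5)
Line 2: chestnut (2), lingers (2), by (1), silver (2) → 7 ✓
Line 3: rainy (2), dragonfly (3) → 5 ✓

Line 1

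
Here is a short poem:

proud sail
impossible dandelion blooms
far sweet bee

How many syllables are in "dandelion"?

4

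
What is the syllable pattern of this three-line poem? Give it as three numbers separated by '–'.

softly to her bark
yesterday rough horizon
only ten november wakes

5–7–7

Line 1: "softly to her bark": 2+1+1+1 = 5
Line 2: "yesterday rough horizon": 3+1+3 = 7
Line 3: "only ten november wakes": 2+1+3+1 = 7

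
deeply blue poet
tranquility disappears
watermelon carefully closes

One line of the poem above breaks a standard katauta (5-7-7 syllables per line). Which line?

Line 3

Line 1: deeply (2), blue (1), poet (2) → 5 ✓
Line 2: tranquility (4), disappears (3) → 7 ✓
Line 3: watermelon (4), carefully (3), closes (2) → 9 (expected 7)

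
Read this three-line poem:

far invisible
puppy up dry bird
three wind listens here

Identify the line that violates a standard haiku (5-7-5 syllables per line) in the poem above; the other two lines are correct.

Line 2

Line 1: far (1), invisible (4) → 5 ✓
Line 2: puppy (2), up (1), dry (1), bird (1) → 5 (expected 7)
Line 3: three (1), wind (1), listens (2), here (1) → 5 ✓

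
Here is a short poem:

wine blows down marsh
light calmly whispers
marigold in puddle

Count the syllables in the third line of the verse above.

6

The third line: "marigold in puddle": 3+1+2 = 6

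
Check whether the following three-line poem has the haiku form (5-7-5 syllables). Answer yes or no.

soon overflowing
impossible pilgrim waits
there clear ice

Line 1: "soon overflowing": 1+4 = 5 ✓
Line 2: "impossible pilgrim waits": 4+2+1 = 7 ✓
Line 3: "there clear ice": 1+1+1 = 3 (expected 5)

No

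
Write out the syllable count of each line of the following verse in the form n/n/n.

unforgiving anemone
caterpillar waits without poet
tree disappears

Line 1: unforgiving (4), anemone (4) → 8
Line 2: caterpillar (4), waits (1), without (2), poet (2) → 9
Line 3: tree (1), disappears (3) → 4

8/9/4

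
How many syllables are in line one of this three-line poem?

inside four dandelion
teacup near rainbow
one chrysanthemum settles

7

Line one: "inside four dandelion": 2+1+4 = 7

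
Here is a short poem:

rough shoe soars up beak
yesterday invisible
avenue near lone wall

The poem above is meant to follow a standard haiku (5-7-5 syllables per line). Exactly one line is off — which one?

Line 1: rough(1) + shoe(1) + soars(1) + up(1) + beak(1) = 5 ✓
Line 2: yesterday(3) + invisible(4) = 7 ✓
Line 3: avenue(3) + near(1) + lone(1) + wall(1) = 6 (expected 5)

The third line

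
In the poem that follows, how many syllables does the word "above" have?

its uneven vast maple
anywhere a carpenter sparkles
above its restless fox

2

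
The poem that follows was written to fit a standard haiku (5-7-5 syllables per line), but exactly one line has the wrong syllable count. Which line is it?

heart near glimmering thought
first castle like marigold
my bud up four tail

Line 1

Line 1: heart(1) + near(1) + glimmering(3) + thought(1) = 6 (expected 5)
Line 2: first(1) + castle(2) + like(1) + marigold(3) = 7 ✓
Line 3: my(1) + bud(1) + up(1) + four(1) + tail(1) = 5 ✓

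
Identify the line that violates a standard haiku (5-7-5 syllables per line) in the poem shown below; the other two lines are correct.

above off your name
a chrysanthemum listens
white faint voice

Line 3

Line 1: above(2) + off(1) + your(1) + name(1) = 5 ✓
Line 2: a(1) + chrysanthemum(4) + listens(2) = 7 ✓
Line 3: white(1) + faint(1) + voice(1) = 3 (expected 5)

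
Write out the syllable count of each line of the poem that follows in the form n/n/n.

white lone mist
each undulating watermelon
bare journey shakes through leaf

3/9/6

Line 1: white (1), lone (1), mist (1) → 3
Line 2: each (1), undulating (4), watermelon (4) → 9
Line 3: bare (1), journey (2), shakes (1), through (1), leaf (1) → 6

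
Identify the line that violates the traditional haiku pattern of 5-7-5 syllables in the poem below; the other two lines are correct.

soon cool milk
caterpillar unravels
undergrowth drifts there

Line 1: "soon cool milk": 1+1+1 = 3 (expected 5)
Line 2: "caterpillar unravels": 4+3 = 7 ✓
Line 3: "undergrowth drifts there": 3+1+1 = 5 ✓

Line 1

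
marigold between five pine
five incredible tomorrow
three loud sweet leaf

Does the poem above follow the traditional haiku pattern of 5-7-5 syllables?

No

Line 1: marigold(3) + between(2) + five(1) + pine(1) = 7 (expected 5)
Line 2: five(1) + incredible(4) + tomorrow(3) = 8 (expected 7)
Line 3: three(1) + loud(1) + sweet(1) + leaf(1) = 4 (expected 5)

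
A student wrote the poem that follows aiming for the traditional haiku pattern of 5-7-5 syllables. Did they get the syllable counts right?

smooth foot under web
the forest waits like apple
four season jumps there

Line 1: smooth (1), foot (1), under (2), web (1) → 5 ✓
Line 2: the (1), forest (2), waits (1), like (1), apple (2) → 7 ✓
Line 3: four (1), season (2), jumps (1), there (1) → 5 ✓

Yes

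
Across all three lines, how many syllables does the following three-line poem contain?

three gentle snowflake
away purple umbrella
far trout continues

17

Line 1: three(1) + gentle(2) + snowflake(2) = 5
Line 2: away(2) + purple(2) + umbrella(3) = 7
Line 3: far(1) + trout(1) + continues(3) = 5
Total: 5 + 7 + 5 = 17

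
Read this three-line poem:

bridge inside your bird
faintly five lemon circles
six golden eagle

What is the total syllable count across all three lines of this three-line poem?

Line 1: bridge(1) + inside(2) + your(1) + bird(1) = 5
Line 2: faintly(2) + five(1) + lemon(2) + circles(2) = 7
Line 3: six(1) + golden(2) + eagle(2) = 5
Total: 5 + 7 + 5 = 17

17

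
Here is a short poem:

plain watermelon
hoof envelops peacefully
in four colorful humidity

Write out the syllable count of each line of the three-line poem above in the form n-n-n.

5-7-9

Line 1: "plain watermelon": 1+4 = 5
Line 2: "hoof envelops peacefully": 1+3+3 = 7
Line 3: "in four colorful humidity": 1+1+3+4 = 9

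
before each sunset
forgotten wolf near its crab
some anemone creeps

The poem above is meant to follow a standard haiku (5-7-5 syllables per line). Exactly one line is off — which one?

Line 1: "before each sunset": 2+1+2 = 5 ✓
Line 2: "forgotten wolf near its crab": 3+1+1+1+1 = 7 ✓
Line 3: "some anemone creeps": 1+4+1 = 6 (expected 5)

Line 3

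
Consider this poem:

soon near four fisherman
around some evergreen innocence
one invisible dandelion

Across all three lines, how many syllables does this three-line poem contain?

Line 1: soon (1), near (1), four (1), fisherman (3) → 6
Line 2: around (2), some (1), evergreen (3), innocence (3) → 9
Line 3: one (1), invisible (4), dandelion (4) → 9
Total: 6 + 9 + 9 = 24

24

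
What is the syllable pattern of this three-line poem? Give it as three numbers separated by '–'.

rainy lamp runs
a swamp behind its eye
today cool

4–6–3

Line 1: rainy (2), lamp (1), runs (1) → 4
Line 2: a (1), swamp (1), behind (2), its (1), eye (1) → 6
Line 3: today (2), cool (1) → 3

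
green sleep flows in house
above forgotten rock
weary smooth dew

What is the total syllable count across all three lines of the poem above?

15

Line 1: "green sleep flows in house": 1+1+1+1+1 = 5
Line 2: "above forgotten rock": 2+3+1 = 6
Line 3: "weary smooth dew": 2+1+1 = 4
Total: 5 + 6 + 4 = 15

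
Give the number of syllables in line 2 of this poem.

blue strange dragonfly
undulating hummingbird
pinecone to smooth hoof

Line 2: undulating(4) + hummingbird(3) = 7

7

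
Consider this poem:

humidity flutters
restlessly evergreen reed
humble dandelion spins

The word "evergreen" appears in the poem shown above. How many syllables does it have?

3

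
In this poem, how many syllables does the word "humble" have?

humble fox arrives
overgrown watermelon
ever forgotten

2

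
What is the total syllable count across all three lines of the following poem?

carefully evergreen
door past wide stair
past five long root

Line 1: carefully(3) + evergreen(3) = 6
Line 2: door(1) + past(1) + wide(1) + stair(1) = 4
Line 3: past(1) + five(1) + long(1) + root(1) = 4
Total: 6 + 4 + 4 = 14

14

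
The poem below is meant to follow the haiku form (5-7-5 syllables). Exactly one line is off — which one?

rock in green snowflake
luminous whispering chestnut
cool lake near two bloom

The second line

Line 1: rock(1) + in(1) + green(1) + snowflake(2) = 5 ✓
Line 2: luminous(3) + whispering(3) + chestnut(2) = 8 (expected 7)
Line 3: cool(1) + lake(1) + near(1) + two(1) + bloom(1) = 5 ✓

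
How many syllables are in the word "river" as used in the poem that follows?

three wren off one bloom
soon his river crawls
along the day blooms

2

"river" has 2 syllables.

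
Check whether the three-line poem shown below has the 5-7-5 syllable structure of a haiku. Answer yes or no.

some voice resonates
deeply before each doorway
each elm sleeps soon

Line 1: "some voice resonates": 1+1+3 = 5 ✓
Line 2: "deeply before each doorway": 2+2+1+2 = 7 ✓
Line 3: "each elm sleeps soon": 1+1+1+1 = 4 (expected 5)

No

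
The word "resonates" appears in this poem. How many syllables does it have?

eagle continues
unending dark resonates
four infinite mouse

"resonates" has 3 syllables.

3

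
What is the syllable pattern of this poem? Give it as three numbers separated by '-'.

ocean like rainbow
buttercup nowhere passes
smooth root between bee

Line 1: ocean(2) + like(1) + rainbow(2) = 5
Line 2: buttercup(3) + nowhere(2) + passes(2) = 7
Line 3: smooth(1) + root(1) + between(2) + bee(1) = 5

5-7-5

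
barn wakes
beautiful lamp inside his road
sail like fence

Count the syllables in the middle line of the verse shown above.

8

The middle line: beautiful(3) + lamp(1) + inside(2) + his(1) + road(1) = 8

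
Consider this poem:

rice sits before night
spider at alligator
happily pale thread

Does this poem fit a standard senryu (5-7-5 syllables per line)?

Line 1: rice (1), sits (1), before (2), night (1) → 5 ✓
Line 2: spider (2), at (1), alligator (4) → 7 ✓
Line 3: happily (3), pale (1), thread (1) → 5 ✓

Yes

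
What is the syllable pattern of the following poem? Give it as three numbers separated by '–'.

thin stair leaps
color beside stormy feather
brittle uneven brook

Line 1: thin(1) + stair(1) + leaps(1) = 3
Line 2: color(2) + beside(2) + stormy(2) + feather(2) = 8
Line 3: brittle(2) + uneven(3) + brook(1) = 6

3–8–6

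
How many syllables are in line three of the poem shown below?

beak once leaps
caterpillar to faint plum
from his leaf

3

Line three: "from his leaf": 1+1+1 = 3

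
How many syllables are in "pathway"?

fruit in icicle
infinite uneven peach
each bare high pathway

2

"pathway" has 2 syllables.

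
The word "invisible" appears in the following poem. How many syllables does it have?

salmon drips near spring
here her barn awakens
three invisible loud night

4

"invisible" has 4 syllables.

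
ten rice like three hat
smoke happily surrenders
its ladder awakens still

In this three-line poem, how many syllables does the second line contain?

7

The second line: smoke(1) + happily(3) + surrenders(3) = 7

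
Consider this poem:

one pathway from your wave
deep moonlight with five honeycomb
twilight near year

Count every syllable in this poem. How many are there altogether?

18

Line 1: "one pathway from your wave": 1+2+1+1+1 = 6
Line 2: "deep moonlight with five honeycomb": 1+2+1+1+3 = 8
Line 3: "twilight near year": 2+1+1 = 4
Total: 6 + 8 + 4 = 18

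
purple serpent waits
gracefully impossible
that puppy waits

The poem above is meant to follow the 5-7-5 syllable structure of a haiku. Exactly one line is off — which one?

The third line

Line 1: purple(2) + serpent(2) + waits(1) = 5 ✓
Line 2: gracefully(3) + impossible(4) = 7 ✓
Line 3: that(1) + puppy(2) + waits(1) = 4 (expected 5)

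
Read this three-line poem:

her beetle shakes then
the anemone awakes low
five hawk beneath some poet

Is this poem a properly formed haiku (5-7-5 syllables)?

Line 1: "her beetle shakes then": 1+2+1+1 = 5 ✓
Line 2: "the anemone awakes low": 1+4+2+1 = 8 (expected 7)
Line 3: "five hawk beneath some poet": 1+1+2+1+2 = 7 (expected 5)

No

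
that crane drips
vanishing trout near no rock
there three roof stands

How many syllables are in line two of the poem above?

Line two: "vanishing trout near no rock": 3+1+1+1+1 = 7

7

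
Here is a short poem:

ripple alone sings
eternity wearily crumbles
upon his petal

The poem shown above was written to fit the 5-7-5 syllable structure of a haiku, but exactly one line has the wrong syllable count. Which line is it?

Line 1: ripple (2), alone (2), sings (1) → 5 ✓
Line 2: eternity (4), wearily (3), crumbles (2) → 9 (expected 7)
Line 3: upon (2), his (1), petal (2) → 5 ✓

The second line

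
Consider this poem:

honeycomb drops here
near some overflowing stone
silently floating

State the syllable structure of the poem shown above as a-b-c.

Line 1: honeycomb(3) + drops(1) + here(1) = 5
Line 2: near(1) + some(1) + overflowing(4) + stone(1) = 7
Line 3: silently(3) + floating(2) = 5

5-7-5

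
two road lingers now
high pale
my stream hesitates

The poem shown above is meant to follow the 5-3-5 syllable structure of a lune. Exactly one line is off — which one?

Line 2

Line 1: two(1) + road(1) + lingers(2) + now(1) = 5 ✓
Line 2: high(1) + pale(1) = 2 (expected 3)
Line 3: my(1) + stream(1) + hesitates(3) = 5 ✓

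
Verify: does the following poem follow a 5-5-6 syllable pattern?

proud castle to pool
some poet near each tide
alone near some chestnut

No

Line 1: proud (1), castle (2), to (1), pool (1) → 5 ✓
Line 2: some (1), poet (2), near (1), each (1), tide (1) → 6 (expected 5)
Line 3: alone (2), near (1), some (1), chestnut (2) → 6 ✓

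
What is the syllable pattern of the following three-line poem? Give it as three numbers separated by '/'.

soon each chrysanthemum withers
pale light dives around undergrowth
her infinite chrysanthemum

8/8/8

Line 1: soon(1) + each(1) + chrysanthemum(4) + withers(2) = 8
Line 2: pale(1) + light(1) + dives(1) + around(2) + undergrowth(3) = 8
Line 3: her(1) + infinite(3) + chrysanthemum(4) = 8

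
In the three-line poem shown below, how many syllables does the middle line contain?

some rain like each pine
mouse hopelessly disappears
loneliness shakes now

The middle line: mouse (1), hopelessly (3), disappears (3) → 7

7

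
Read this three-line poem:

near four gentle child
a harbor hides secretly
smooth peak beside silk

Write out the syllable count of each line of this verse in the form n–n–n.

Line 1: near(1) + four(1) + gentle(2) + child(1) = 5
Line 2: a(1) + harbor(2) + hides(1) + secretly(3) = 7
Line 3: smooth(1) + peak(1) + beside(2) + silk(1) = 5

5–7–5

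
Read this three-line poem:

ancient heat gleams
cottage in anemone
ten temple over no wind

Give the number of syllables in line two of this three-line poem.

7

Line two: cottage(2) + in(1) + anemone(4) = 7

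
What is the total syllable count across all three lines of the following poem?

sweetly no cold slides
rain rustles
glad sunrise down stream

13

Line 1: sweetly(2) + no(1) + cold(1) + slides(1) = 5
Line 2: rain(1) + rustles(2) = 3
Line 3: glad(1) + sunrise(2) + down(1) + stream(1) = 5
Total: 5 + 3 + 5 = 13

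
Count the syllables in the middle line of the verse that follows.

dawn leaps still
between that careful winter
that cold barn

The middle line: between(2) + that(1) + careful(2) + winter(2) = 7

7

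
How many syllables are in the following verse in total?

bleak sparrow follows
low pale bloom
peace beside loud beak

13

Line 1: bleak(1) + sparrow(2) + follows(2) = 5
Line 2: low(1) + pale(1) + bloom(1) = 3
Line 3: peace(1) + beside(2) + loud(1) + beak(1) = 5
Total: 5 + 3 + 5 = 13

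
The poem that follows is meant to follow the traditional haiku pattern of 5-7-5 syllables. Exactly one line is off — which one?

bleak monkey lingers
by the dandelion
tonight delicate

Line 1: "bleak monkey lingers": 1+2+2 = 5 ✓
Line 2: "by the dandelion": 1+1+4 = 6 (expected 7)
Line 3: "tonight delicate": 2+3 = 5 ✓

Line 2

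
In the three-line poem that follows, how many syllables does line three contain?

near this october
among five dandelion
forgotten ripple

5

Line three: forgotten(3) + ripple(2) = 5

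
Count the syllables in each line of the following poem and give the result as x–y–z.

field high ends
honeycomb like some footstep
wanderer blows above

3–7–6

Line 1: field (1), high (1), ends (1) → 3
Line 2: honeycomb (3), like (1), some (1), footstep (2) → 7
Line 3: wanderer (3), blows (1), above (2) → 6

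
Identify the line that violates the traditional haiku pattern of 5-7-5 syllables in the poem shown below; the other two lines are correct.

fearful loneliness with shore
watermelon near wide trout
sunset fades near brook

Line 1: "fearful loneliness with shore": 2+3+1+1 = 7 (expected 5)
Line 2: "watermelon near wide trout": 4+1+1+1 = 7 ✓
Line 3: "sunset fades near brook": 2+1+1+1 = 5 ✓

Line 1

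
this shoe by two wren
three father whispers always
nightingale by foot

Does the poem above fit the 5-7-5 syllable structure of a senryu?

Yes

Line 1: this (1), shoe (1), by (1), two (1), wren (1) → 5 ✓
Line 2: three (1), father (2), whispers (2), always (2) → 7 ✓
Line 3: nightingale (3), by (1), foot (1) → 5 ✓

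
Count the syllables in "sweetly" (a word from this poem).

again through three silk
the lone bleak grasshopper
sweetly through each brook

"sweetly" has 2 syllables.

2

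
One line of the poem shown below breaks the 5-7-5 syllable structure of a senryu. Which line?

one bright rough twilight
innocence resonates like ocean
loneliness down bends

Line 2

Line 1: one(1) + bright(1) + rough(1) + twilight(2) = 5 ✓
Line 2: innocence(3) + resonates(3) + like(1) + ocean(2) = 9 (expected 7)
Line 3: loneliness(3) + down(1) + bends(1) = 5 ✓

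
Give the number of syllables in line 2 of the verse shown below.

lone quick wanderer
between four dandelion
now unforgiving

Line 2: between (2), four (1), dandelion (4) → 7

7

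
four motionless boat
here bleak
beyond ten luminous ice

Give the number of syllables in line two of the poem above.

2

Line two: here(1) + bleak(1) = 2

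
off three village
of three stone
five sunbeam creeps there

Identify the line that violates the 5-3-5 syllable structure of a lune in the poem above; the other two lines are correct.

Line 1: "off three village": 1+1+2 = 4 (expected 5)
Line 2: "of three stone": 1+1+1 = 3 ✓
Line 3: "five sunbeam creeps there": 1+2+1+1 = 5 ✓

Line 1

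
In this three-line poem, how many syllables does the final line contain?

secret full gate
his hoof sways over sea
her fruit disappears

5

The final line: her (1), fruit (1), disappears (3) → 5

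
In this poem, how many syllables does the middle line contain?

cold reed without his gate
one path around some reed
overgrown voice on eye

6

The middle line: "one path around some reed": 1+1+2+1+1 = 6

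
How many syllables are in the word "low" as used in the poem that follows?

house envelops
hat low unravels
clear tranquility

1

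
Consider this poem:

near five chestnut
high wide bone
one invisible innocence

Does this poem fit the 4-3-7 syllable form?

Line 1: near(1) + five(1) + chestnut(2) = 4 ✓
Line 2: high(1) + wide(1) + bone(1) = 3 ✓
Line 3: one(1) + invisible(4) + innocence(3) = 8 (expected 7)

No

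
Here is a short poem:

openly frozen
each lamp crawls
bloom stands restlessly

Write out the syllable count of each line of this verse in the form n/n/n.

Line 1: "openly frozen": 3+2 = 5
Line 2: "each lamp crawls": 1+1+1 = 3
Line 3: "bloom stands restlessly": 1+1+3 = 5

5/3/5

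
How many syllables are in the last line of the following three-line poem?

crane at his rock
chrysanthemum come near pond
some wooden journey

The last line: "some wooden journey": 1+2+2 = 5

5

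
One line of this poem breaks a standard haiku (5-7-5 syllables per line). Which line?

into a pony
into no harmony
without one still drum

Line 1: "into a pony": 2+1+2 = 5 ✓
Line 2: "into no harmony": 2+1+3 = 6 (expected 7)
Line 3: "without one still drum": 2+1+1+1 = 5 ✓

Line 2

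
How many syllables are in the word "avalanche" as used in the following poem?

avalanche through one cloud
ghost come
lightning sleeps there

"avalanche" has 3 syllables.

3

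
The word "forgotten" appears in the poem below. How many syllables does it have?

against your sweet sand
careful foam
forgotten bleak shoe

"forgotten" has 3 syllables.

3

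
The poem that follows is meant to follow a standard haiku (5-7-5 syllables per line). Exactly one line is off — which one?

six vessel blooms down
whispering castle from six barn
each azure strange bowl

The second line

Line 1: six (1), vessel (2), blooms (1), down (1) → 5 ✓
Line 2: whispering (3), castle (2), from (1), six (1), barn (1) → 8 (expected 7)
Line 3: each (1), azure (2), strange (1), bowl (1) → 5 ✓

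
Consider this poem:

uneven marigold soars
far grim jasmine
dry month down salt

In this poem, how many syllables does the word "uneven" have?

3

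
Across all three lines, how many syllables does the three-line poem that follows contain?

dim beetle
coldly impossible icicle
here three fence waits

Line 1: "dim beetle": 1+2 = 3
Line 2: "coldly impossible icicle": 2+4+3 = 9
Line 3: "here three fence waits": 1+1+1+1 = 4
Total: 3 + 9 + 4 = 16

16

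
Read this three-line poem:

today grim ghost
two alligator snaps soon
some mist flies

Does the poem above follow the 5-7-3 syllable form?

No

Line 1: today(2) + grim(1) + ghost(1) = 4 (expected 5)
Line 2: two(1) + alligator(4) + snaps(1) + soon(1) = 7 ✓
Line 3: some(1) + mist(1) + flies(1) = 3 ✓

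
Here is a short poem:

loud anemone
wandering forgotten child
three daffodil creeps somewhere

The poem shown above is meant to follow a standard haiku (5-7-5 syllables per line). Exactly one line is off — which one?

Line 1: loud (1), anemone (4) → 5 ✓
Line 2: wandering (3), forgotten (3), child (1) → 7 ✓
Line 3: three (1), daffodil (3), creeps (1), somewhere (2) → 7 (expected 5)

Line 3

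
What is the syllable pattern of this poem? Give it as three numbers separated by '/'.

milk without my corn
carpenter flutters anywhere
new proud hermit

5/8/4

Line 1: milk(1) + without(2) + my(1) + corn(1) = 5
Line 2: carpenter(3) + flutters(2) + anywhere(3) = 8
Line 3: new(1) + proud(1) + hermit(2) = 4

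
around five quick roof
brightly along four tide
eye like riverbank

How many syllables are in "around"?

2

"around" has 2 syllables.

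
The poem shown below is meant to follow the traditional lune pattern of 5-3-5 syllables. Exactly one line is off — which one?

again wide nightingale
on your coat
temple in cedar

The first line

Line 1: again(2) + wide(1) + nightingale(3) = 6 (expected 5)
Line 2: on(1) + your(1) + coat(1) = 3 ✓
Line 3: temple(2) + in(1) + cedar(2) = 5 ✓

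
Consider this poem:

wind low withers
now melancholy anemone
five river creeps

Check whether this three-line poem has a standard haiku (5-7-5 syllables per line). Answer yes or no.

No

Line 1: wind (1), low (1), withers (2) → 4 (expected 5)
Line 2: now (1), melancholy (4), anemone (4) → 9 (expected 7)
Line 3: five (1), river (2), creeps (1) → 4 (expected 5)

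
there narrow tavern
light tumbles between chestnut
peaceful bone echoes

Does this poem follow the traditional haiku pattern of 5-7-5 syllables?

Yes

Line 1: there (1), narrow (2), tavern (2) → 5 ✓
Line 2: light (1), tumbles (2), between (2), chestnut (2) → 7 ✓
Line 3: peaceful (2), bone (1), echoes (2) → 5 ✓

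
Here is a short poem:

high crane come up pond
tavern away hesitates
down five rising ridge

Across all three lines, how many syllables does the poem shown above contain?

Line 1: "high crane come up pond": 1+1+1+1+1 = 5
Line 2: "tavern away hesitates": 2+2+3 = 7
Line 3: "down five rising ridge": 1+1+2+1 = 5
Total: 5 + 7 + 5 = 17

17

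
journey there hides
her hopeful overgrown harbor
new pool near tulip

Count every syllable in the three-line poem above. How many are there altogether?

Line 1: journey (2), there (1), hides (1) → 4
Line 2: her (1), hopeful (2), overgrown (3), harbor (2) → 8
Line 3: new (1), pool (1), near (1), tulip (2) → 5
Total: 4 + 8 + 5 = 17

17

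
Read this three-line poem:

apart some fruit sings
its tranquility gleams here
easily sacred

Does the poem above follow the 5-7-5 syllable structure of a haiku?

Line 1: apart (2), some (1), fruit (1), sings (1) → 5 ✓
Line 2: its (1), tranquility (4), gleams (1), here (1) → 7 ✓
Line 3: easily (3), sacred (2) → 5 ✓

Yes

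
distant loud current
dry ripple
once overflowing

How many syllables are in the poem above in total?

13

Line 1: distant (2), loud (1), current (2) → 5
Line 2: dry (1), ripple (2) → 3
Line 3: once (1), overflowing (4) → 5
Total: 5 + 3 + 5 = 13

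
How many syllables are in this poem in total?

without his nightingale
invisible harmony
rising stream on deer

18

Line 1: without (2), his (1), nightingale (3) → 6
Line 2: invisible (4), harmony (3) → 7
Line 3: rising (2), stream (1), on (1), deer (1) → 5
Total: 6 + 7 + 5 = 18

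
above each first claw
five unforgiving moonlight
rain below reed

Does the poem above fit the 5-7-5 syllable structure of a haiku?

Line 1: above (2), each (1), first (1), claw (1) → 5 ✓
Line 2: five (1), unforgiving (4), moonlight (2) → 7 ✓
Line 3: rain (1), below (2), reed (1) → 4 (expected 5)

No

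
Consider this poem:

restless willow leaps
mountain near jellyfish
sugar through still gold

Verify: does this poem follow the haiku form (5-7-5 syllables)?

Line 1: restless (2), willow (2), leaps (1) → 5 ✓
Line 2: mountain (2), near (1), jellyfish (3) → 6 (expected 7)
Line 3: sugar (2), through (1), still (1), gold (1) → 5 ✓

No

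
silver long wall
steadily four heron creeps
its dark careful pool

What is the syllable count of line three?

5

Line three: its (1), dark (1), careful (2), pool (1) → 5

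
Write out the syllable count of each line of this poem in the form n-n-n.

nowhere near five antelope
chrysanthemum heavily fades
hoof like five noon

Line 1: nowhere (2), near (1), five (1), antelope (3) → 7
Line 2: chrysanthemum (4), heavily (3), fades (1) → 8
Line 3: hoof (1), like (1), five (1), noon (1) → 4

7-8-4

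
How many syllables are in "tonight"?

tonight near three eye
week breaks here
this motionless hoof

2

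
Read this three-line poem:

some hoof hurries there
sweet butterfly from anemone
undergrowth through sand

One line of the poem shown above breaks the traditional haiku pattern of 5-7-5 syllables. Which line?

The second line

Line 1: some (1), hoof (1), hurries (2), there (1) → 5 ✓
Line 2: sweet (1), butterfly (3), from (1), anemone (4) → 9 (expected 7)
Line 3: undergrowth (3), through (1), sand (1) → 5 ✓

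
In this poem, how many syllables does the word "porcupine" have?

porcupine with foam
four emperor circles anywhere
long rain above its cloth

"porcupine" has 3 syllables.

3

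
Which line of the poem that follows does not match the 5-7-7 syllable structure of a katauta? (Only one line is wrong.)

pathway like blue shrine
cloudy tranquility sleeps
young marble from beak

Line 1: "pathway like blue shrine": 2+1+1+1 = 5 ✓
Line 2: "cloudy tranquility sleeps": 2+4+1 = 7 ✓
Line 3: "young marble from beak": 1+2+1+1 = 5 (expected 7)

The third line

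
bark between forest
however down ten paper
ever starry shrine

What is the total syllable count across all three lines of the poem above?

Line 1: "bark between forest": 1+2+2 = 5
Line 2: "however down ten paper": 3+1+1+2 = 7
Line 3: "ever starry shrine": 2+2+1 = 5
Total: 5 + 7 + 5 = 17

17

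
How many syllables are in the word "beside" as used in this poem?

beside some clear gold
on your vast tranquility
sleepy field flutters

2

"beside" has 2 syllables.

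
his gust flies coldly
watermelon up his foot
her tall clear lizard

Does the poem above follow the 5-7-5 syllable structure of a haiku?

Yes

Line 1: his (1), gust (1), flies (1), coldly (2) → 5 ✓
Line 2: watermelon (4), up (1), his (1), foot (1) → 7 ✓
Line 3: her (1), tall (1), clear (1), lizard (2) → 5 ✓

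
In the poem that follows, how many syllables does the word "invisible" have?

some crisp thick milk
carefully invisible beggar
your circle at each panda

4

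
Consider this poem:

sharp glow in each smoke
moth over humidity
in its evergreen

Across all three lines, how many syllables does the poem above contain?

Line 1: sharp (1), glow (1), in (1), each (1), smoke (1) → 5
Line 2: moth (1), over (2), humidity (4) → 7
Line 3: in (1), its (1), evergreen (3) → 5
Total: 5 + 7 + 5 = 17

17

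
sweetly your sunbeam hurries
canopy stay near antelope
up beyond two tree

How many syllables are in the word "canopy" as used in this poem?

"canopy" has 3 syllables.

3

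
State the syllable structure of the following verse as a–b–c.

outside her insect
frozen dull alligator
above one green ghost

Line 1: outside(2) + her(1) + insect(2) = 5
Line 2: frozen(2) + dull(1) + alligator(4) = 7
Line 3: above(2) + one(1) + green(1) + ghost(1) = 5

5–7–5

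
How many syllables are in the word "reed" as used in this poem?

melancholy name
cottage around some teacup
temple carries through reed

1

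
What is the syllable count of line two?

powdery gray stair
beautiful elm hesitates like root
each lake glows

9

Line two: "beautiful elm hesitates like root": 3+1+3+1+1 = 9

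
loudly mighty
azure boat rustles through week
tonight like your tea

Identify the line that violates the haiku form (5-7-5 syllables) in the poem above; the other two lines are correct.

Line 1: "loudly mighty": 2+2 = 4 (expected 5)
Line 2: "azure boat rustles through week": 2+1+2+1+1 = 7 ✓
Line 3: "tonight like your tea": 2+1+1+1 = 5 ✓

Line 1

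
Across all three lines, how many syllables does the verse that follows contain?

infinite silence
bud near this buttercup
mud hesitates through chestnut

18

Line 1: "infinite silence": 3+2 = 5
Line 2: "bud near this buttercup": 1+1+1+3 = 6
Line 3: "mud hesitates through chestnut": 1+3+1+2 = 7
Total: 5 + 6 + 7 = 18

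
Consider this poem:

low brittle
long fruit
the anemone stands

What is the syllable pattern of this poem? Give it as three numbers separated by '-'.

3-2-6

Line 1: low (1), brittle (2) → 3
Line 2: long (1), fruit (1) → 2
Line 3: the (1), anemone (4), stands (1) → 6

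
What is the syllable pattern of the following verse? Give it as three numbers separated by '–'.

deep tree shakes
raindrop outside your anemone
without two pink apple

3–9–6

Line 1: deep (1), tree (1), shakes (1) → 3
Line 2: raindrop (2), outside (2), your (1), anemone (4) → 9
Line 3: without (2), two (1), pink (1), apple (2) → 6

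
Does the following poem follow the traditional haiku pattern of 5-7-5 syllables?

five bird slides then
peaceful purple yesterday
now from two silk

Line 1: five (1), bird (1), slides (1), then (1) → 4 (expected 5)
Line 2: peaceful (2), purple (2), yesterday (3) → 7 ✓
Line 3: now (1), from (1), two (1), silk (1) → 4 (expected 5)

No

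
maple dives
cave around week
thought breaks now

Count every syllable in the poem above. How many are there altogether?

10

Line 1: maple (2), dives (1) → 3
Line 2: cave (1), around (2), week (1) → 4
Line 3: thought (1), breaks (1), now (1) → 3
Total: 3 + 4 + 3 = 10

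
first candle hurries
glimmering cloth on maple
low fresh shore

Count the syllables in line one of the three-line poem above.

Line one: "first candle hurries": 1+2+2 = 5

5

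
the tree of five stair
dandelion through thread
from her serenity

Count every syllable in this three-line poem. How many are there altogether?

17

Line 1: the(1) + tree(1) + of(1) + five(1) + stair(1) = 5
Line 2: dandelion(4) + through(1) + thread(1) = 6
Line 3: from(1) + her(1) + serenity(4) = 6
Total: 5 + 6 + 6 = 17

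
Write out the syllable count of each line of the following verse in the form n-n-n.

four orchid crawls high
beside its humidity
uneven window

5-7-5

Line 1: "four orchid crawls high": 1+2+1+1 = 5
Line 2: "beside its humidity": 2+1+4 = 7
Line 3: "uneven window": 3+2 = 5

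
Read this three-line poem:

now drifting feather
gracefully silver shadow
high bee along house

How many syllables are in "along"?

2

"along" has 2 syllables.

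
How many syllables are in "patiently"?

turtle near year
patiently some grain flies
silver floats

3

"patiently" has 3 syllables.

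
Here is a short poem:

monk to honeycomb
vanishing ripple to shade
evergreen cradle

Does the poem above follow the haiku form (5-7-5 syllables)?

Yes

Line 1: "monk to honeycomb": 1+1+3 = 5 ✓
Line 2: "vanishing ripple to shade": 3+2+1+1 = 7 ✓
Line 3: "evergreen cradle": 3+2 = 5 ✓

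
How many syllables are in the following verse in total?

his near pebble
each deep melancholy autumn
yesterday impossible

Line 1: his(1) + near(1) + pebble(2) = 4
Line 2: each(1) + deep(1) + melancholy(4) + autumn(2) = 8
Line 3: yesterday(3) + impossible(4) = 7
Total: 4 + 8 + 7 = 19

19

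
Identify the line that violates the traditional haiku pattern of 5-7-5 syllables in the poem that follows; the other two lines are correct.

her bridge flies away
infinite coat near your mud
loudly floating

Line 1: "her bridge flies away": 1+1+1+2 = 5 ✓
Line 2: "infinite coat near your mud": 3+1+1+1+1 = 7 ✓
Line 3: "loudly floating": 2+2 = 4 (expected 5)

Line 3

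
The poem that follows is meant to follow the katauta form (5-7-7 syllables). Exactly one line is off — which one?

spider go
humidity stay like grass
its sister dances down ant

The first line

Line 1: "spider go": 2+1 = 3 (expected 5)
Line 2: "humidity stay like grass": 4+1+1+1 = 7 ✓
Line 3: "its sister dances down ant": 1+2+2+1+1 = 7 ✓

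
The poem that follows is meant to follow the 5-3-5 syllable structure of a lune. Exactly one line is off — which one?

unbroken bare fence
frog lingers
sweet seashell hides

The third line

Line 1: unbroken(3) + bare(1) + fence(1) = 5 ✓
Line 2: frog(1) + lingers(2) = 3 ✓
Line 3: sweet(1) + seashell(2) + hides(1) = 4 (expected 5)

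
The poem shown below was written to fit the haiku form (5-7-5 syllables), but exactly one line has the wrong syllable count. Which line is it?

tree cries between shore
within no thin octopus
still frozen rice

Line 3

Line 1: tree(1) + cries(1) + between(2) + shore(1) = 5 ✓
Line 2: within(2) + no(1) + thin(1) + octopus(3) = 7 ✓
Line 3: still(1) + frozen(2) + rice(1) = 4 (expected 5)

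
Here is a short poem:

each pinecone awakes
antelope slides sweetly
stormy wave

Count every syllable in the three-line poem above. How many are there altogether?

Line 1: each(1) + pinecone(2) + awakes(2) = 5
Line 2: antelope(3) + slides(1) + sweetly(2) = 6
Line 3: stormy(2) + wave(1) = 3
Total: 5 + 6 + 3 = 14

14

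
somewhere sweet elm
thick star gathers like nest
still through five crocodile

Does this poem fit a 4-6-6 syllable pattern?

Line 1: somewhere (2), sweet (1), elm (1) → 4 ✓
Line 2: thick (1), star (1), gathers (2), like (1), nest (1) → 6 ✓
Line 3: still (1), through (1), five (1), crocodile (3) → 6 ✓

Yes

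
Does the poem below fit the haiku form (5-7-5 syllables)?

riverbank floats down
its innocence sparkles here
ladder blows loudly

Yes

Line 1: riverbank (3), floats (1), down (1) → 5 ✓
Line 2: its (1), innocence (3), sparkles (2), here (1) → 7 ✓
Line 3: ladder (2), blows (1), loudly (2) → 5 ✓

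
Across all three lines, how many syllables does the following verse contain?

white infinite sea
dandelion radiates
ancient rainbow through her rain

19

Line 1: "white infinite sea": 1+3+1 = 5
Line 2: "dandelion radiates": 4+3 = 7
Line 3: "ancient rainbow through her rain": 2+2+1+1+1 = 7
Total: 5 + 7 + 7 = 19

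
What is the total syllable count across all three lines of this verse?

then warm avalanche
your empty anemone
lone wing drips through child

17

Line 1: then (1), warm (1), avalanche (3) → 5
Line 2: your (1), empty (2), anemone (4) → 7
Line 3: lone (1), wing (1), drips (1), through (1), child (1) → 5
Total: 5 + 7 + 5 = 17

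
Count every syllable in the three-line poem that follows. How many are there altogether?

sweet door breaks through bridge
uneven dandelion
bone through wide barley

Line 1: sweet(1) + door(1) + breaks(1) + through(1) + bridge(1) = 5
Line 2: uneven(3) + dandelion(4) = 7
Line 3: bone(1) + through(1) + wide(1) + barley(2) = 5
Total: 5 + 7 + 5 = 17

17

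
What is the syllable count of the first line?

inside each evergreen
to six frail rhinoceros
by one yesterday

6

The first line: inside(2) + each(1) + evergreen(3) = 6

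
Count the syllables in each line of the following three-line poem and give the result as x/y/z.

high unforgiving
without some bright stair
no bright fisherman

5/5/5

Line 1: high(1) + unforgiving(4) = 5
Line 2: without(2) + some(1) + bright(1) + stair(1) = 5
Line 3: no(1) + bright(1) + fisherman(3) = 5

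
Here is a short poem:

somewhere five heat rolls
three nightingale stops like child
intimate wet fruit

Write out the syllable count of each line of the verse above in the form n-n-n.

Line 1: somewhere (2), five (1), heat (1), rolls (1) → 5
Line 2: three (1), nightingale (3), stops (1), like (1), child (1) → 7
Line 3: intimate (3), wet (1), fruit (1) → 5

5-7-5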